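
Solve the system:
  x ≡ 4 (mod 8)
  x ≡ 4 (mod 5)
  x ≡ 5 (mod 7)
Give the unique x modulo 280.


Moduli 8, 5, 7 are pairwise coprime; by CRT there is a unique solution modulo M = 8 · 5 · 7 = 280.
Solve pairwise, accumulating the modulus:
  Start with x ≡ 4 (mod 8).
  Combine with x ≡ 4 (mod 5): since gcd(8, 5) = 1, we get a unique residue mod 40.
    Write x = 4 + 8·t and substitute into x ≡ 4 (mod 5): 8·t ≡ 4 − 4 = 0 (mod 5).
    Reduce coefficients mod 5: 3·t ≡ 0 (mod 5).
    The inverse of 3 mod 5 is 2 (since 3·2 = 6 = 1·5 + 1), so t ≡ 2·0 = 0 ≡ 0 (mod 5).
    Then x = 4 + 8·0 = 4, valid modulo lcm(8, 5) = 40: x ≡ 4 (mod 40).
  Combine with x ≡ 5 (mod 7): since gcd(40, 7) = 1, we get a unique residue mod 280.
    Write x = 4 + 40·t and substitute into x ≡ 5 (mod 7): 40·t ≡ 5 − 4 = 1 (mod 7).
    Reduce coefficients mod 7: 5·t ≡ 1 (mod 7).
    The inverse of 5 mod 7 is 3 (since 5·3 = 15 = 2·7 + 1), so t ≡ 3·1 = 3 ≡ 3 (mod 7).
    Then x = 4 + 40·3 = 124, valid modulo lcm(40, 7) = 280: x ≡ 124 (mod 280).
Verify: 124 mod 8 = 4 ✓, 124 mod 5 = 4 ✓, 124 mod 7 = 5 ✓.

x ≡ 124 (mod 280).


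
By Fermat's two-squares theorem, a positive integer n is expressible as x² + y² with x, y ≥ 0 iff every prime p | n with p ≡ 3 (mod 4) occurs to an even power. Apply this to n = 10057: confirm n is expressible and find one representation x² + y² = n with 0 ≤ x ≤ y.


Step 1: Factor n = 10057 = 89 · 113.
Step 2: Check the mod-4 condition on each prime factor: 89 ≡ 1 (mod 4), exponent 1; 113 ≡ 1 (mod 4), exponent 1.
All primes ≡ 3 (mod 4) appear to even exponent (or don't appear), so by the two-squares theorem n IS expressible as a sum of two squares.
Step 3: Build a representation. Here n = 89 · 113 is a product of primes ≡ 1 (mod 4). Each prime p ≡ 1 (mod 4) is itself a sum of two squares; find a² by testing p − a² for a perfect square:
  89: 89 − 1² = 88, 89 − 2² = 85, 89 − 3² = 80, 89 − 4² = 73, 89 − 5² = 64 = 8² ⇒ 89 = 5² + 8².
  113: 113 − 1² = 112, 113 − 2² = 109, 113 − 3² = 104, 113 − 4² = 97, 113 − 5² = 88, 113 − 6² = 77, 113 − 7² = 64 = 8² ⇒ 113 = 7² + 8².
  Combine using the Brahmagupta–Fibonacci identity (a² + b²)(c² + d²) = (ac − bd)² + (ad + bc)² = (ac + bd)² + (ad − bc)²:
  89 · 113 = 10057: from (5² + 8²)(7² + 8²), take (5·7 − 8·8, 5·8 + 8·7) = (35 − 64, 40 + 56) = (-29, 96); dropping signs (only squares matter) gives (29, 96); check 29² + 96² = 841 + 9216 = 10057 ✓.
Step 4: Order so x ≤ y and verify: 29² + 96² = 841 + 9216 = 10057 = n. ✓

n = 10057 = 29² + 96² (one valid representation with x ≤ y).


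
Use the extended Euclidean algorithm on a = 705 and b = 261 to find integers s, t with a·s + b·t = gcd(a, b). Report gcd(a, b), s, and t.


Euclidean algorithm on (705, 261) — divide until remainder is 0:
  705 = 2 · 261 + 183
  261 = 1 · 183 + 78
  183 = 2 · 78 + 27
  78 = 2 · 27 + 24
  27 = 1 · 24 + 3
  24 = 8 · 3 + 0
gcd(705, 261) = 3.
Track Bezout coefficients alongside the remainders: start with r₀ = 705 = a·1 + b·0 (s = 1, t = 0) and r₁ = 261 = a·0 + b·1 (s = 0, t = 1); each new remainder r_{k+1} = r_{k-1} − q_k·r_k inherits s_{k+1} = s_{k-1} − q_k·s_k, t_{k+1} = t_{k-1} − q_k·t_k, so r_k = a·s_k + b·t_k at every step:
  q = 2: r = 183, s = 1 − 2·0 = 1, t = 0 − 2·1 = -2  (check: 705·1 + 261·(-2) = 183)
  q = 1: r = 78, s = 0 − 1·1 = -1, t = 1 − 1·(-2) = 3  (check: 705·(-1) + 261·3 = 78)
  q = 2: r = 27, s = 1 − 2·(-1) = 3, t = -2 − 2·3 = -8  (check: 705·3 + 261·(-8) = 27)
  q = 2: r = 24, s = -1 − 2·3 = -7, t = 3 − 2·(-8) = 19  (check: 705·(-7) + 261·19 = 24)
  q = 1: r = 3, s = 3 − 1·(-7) = 10, t = -8 − 1·19 = -27  (check: 705·10 + 261·(-27) = 3)
The row with r = 3 (the gcd) gives the Bezout coefficients s = 10, t = -27.
Result: 705 · (10) + 261 · (-27) = 3.

gcd(705, 261) = 3; s = 10, t = -27 (check: 705·10 + 261·(-27) = 3).


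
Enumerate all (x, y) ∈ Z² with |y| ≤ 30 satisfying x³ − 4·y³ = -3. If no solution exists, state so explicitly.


The equation is x³ - 4y³ = -3. For fixed y, x³ = 4·y³ − 3, so a solution requires the RHS to be a perfect cube.
Strategy: iterate y from -30 to 30, compute RHS = 4·y³ − 3, and check whether it is a (positive or negative) perfect cube.
Check small values of y:
  y = 0: RHS = -3 is not a perfect cube.
  y = 1: RHS = 1 = (1)³ ⇒ x = 1 works.
  y = -1: RHS = -7 is not a perfect cube.
  y = 2: RHS = 29 is not a perfect cube.
  y = -2: RHS = -35 is not a perfect cube.
  y = 3: RHS = 105 is not a perfect cube.
  y = -3: RHS = -111 is not a perfect cube.
Continuing the search up to |y| = 30 finds no further solutions beyond those listed.
Collected solutions: (1, 1).

Solutions (with |y| ≤ 30): (1, 1).


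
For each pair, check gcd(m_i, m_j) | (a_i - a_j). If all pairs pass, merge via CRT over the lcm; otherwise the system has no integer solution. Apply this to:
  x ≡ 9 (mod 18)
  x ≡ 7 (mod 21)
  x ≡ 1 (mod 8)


Moduli 18, 21, 8 are not pairwise coprime, so CRT works modulo lcm(m_i) when all pairwise compatibility conditions hold.
Pairwise compatibility: gcd(m_i, m_j) must divide a_i - a_j for every pair.
Merge one congruence at a time:
  Start: x ≡ 9 (mod 18).
  Combine with x ≡ 7 (mod 21): gcd(18, 21) = 3, and 7 - 9 = -2 is NOT divisible by 3.
    ⇒ system is inconsistent (no integer solution).

No solution (the system is inconsistent).


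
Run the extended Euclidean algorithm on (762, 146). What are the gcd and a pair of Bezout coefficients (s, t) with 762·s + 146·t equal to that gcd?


Euclidean algorithm on (762, 146) — divide until remainder is 0:
  762 = 5 · 146 + 32
  146 = 4 · 32 + 18
  32 = 1 · 18 + 14
  18 = 1 · 14 + 4
  14 = 3 · 4 + 2
  4 = 2 · 2 + 0
gcd(762, 146) = 2.
Track Bezout coefficients alongside the remainders: start with r₀ = 762 = a·1 + b·0 (s = 1, t = 0) and r₁ = 146 = a·0 + b·1 (s = 0, t = 1); each new remainder r_{k+1} = r_{k-1} − q_k·r_k inherits s_{k+1} = s_{k-1} − q_k·s_k, t_{k+1} = t_{k-1} − q_k·t_k, so r_k = a·s_k + b·t_k at every step:
  q = 5: r = 32, s = 1 − 5·0 = 1, t = 0 − 5·1 = -5  (check: 762·1 + 146·(-5) = 32)
  q = 4: r = 18, s = 0 − 4·1 = -4, t = 1 − 4·(-5) = 21  (check: 762·(-4) + 146·21 = 18)
  q = 1: r = 14, s = 1 − 1·(-4) = 5, t = -5 − 1·21 = -26  (check: 762·5 + 146·(-26) = 14)
  q = 1: r = 4, s = -4 − 1·5 = -9, t = 21 − 1·(-26) = 47  (check: 762·(-9) + 146·47 = 4)
  q = 3: r = 2, s = 5 − 3·(-9) = 32, t = -26 − 3·47 = -167  (check: 762·32 + 146·(-167) = 2)
The row with r = 2 (the gcd) gives the Bezout coefficients s = 32, t = -167.
Result: 762 · (32) + 146 · (-167) = 2.

gcd(762, 146) = 2; s = 32, t = -167 (check: 762·32 + 146·(-167) = 2).


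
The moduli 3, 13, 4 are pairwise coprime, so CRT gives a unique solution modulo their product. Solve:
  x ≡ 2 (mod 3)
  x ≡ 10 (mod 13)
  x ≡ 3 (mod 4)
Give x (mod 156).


Moduli 3, 13, 4 are pairwise coprime; by CRT there is a unique solution modulo M = 3 · 13 · 4 = 156.
Solve pairwise, accumulating the modulus:
  Start with x ≡ 2 (mod 3).
  Combine with x ≡ 10 (mod 13): since gcd(3, 13) = 1, we get a unique residue mod 39.
    Write x = 2 + 3·t and substitute into x ≡ 10 (mod 13): 3·t ≡ 10 − 2 = 8 (mod 13).
    The inverse of 3 mod 13 is 9 (since 3·9 = 27 = 2·13 + 1), so t ≡ 9·8 = 72 ≡ 7 (mod 13).
    Then x = 2 + 3·7 = 23, valid modulo lcm(3, 13) = 39: x ≡ 23 (mod 39).
  Combine with x ≡ 3 (mod 4): since gcd(39, 4) = 1, we get a unique residue mod 156.
    Write x = 23 + 39·t and substitute into x ≡ 3 (mod 4): 39·t ≡ 3 − 23 = -20 (mod 4).
    Reduce coefficients mod 4: 3·t ≡ 0 (mod 4).
    The inverse of 3 mod 4 is 3 (since 3·3 = 9 = 2·4 + 1), so t ≡ 3·0 = 0 ≡ 0 (mod 4).
    Then x = 23 + 39·0 = 23, valid modulo lcm(39, 4) = 156: x ≡ 23 (mod 156).
Verify: 23 mod 3 = 2 ✓, 23 mod 13 = 10 ✓, 23 mod 4 = 3 ✓.

x ≡ 23 (mod 156).


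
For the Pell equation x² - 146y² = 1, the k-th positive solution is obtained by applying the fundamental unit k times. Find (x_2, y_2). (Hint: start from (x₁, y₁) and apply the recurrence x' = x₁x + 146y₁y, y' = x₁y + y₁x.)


Step 1: Find the fundamental solution (x₁, y₁) of x² - 146y² = 1.
  Expand √146 as a continued fraction. a₀ = ⌊√146⌋ = 12; iterate m_{k+1} = d_k·a_k − m_k, d_{k+1} = (146 − m_{k+1}²)/d_k, a_{k+1} = ⌊(a₀ + m_{k+1})/d_{k+1}⌋ (starting m₀ = 0, d₀ = 1), with convergents p_k = a_k·p_{k-1} + p_{k-2}, q_k = a_k·q_{k-1} + q_{k-2} (p₋₁ = 1, q₋₁ = 0):
  k = 0: a₀ = 12; p₀/q₀ = 12/1; p₀² − 146·q₀² = 144 − 146 = -2.
  k = 1: m = 12, d = 2, a = ⌊(12 + 12)/2⌋ = 12; p/q = (12·12 + 1)/(12·1 + 0) = 145/12; p² − 146·q² = 21025 − 21024 = 1.
  The first convergent with p² − 146·q² = 1 gives the fundamental solution (x₁, y₁) = (145, 12).
Step 2: Apply the recurrence (x_{n+1}, y_{n+1}) = (x₁x_n + 146y₁y_n, x₁y_n + y₁x_n) repeatedly.
  From (x_1, y_1) = (145, 12): x_2 = 145·145 + 146·12·12 = 42049; y_2 = 145·12 + 12·145 = 3480.
Step 3: Verify x_2² - 146·y_2² = 1768118401 - 1768118400 = 1 (should be 1). ✓

(x_1, y_1) = (145, 12); (x_2, y_2) = (42049, 3480).


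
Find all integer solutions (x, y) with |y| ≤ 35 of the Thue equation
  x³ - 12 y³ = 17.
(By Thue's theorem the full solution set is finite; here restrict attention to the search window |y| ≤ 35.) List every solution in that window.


The equation is x³ - 12y³ = 17. For fixed y, x³ = 12·y³ + 17, so a solution requires the RHS to be a perfect cube.
Strategy: iterate y from -35 to 35, compute RHS = 12·y³ + 17, and check whether it is a (positive or negative) perfect cube.
Check small values of y:
  y = 0: RHS = 17 is not a perfect cube.
  y = 1: RHS = 29 is not a perfect cube.
  y = -1: RHS = 5 is not a perfect cube.
  y = 2: RHS = 113 is not a perfect cube.
  y = -2: RHS = -79 is not a perfect cube.
  y = 3: RHS = 341 is not a perfect cube.
  y = -3: RHS = -307 is not a perfect cube.
Continuing the search up to |y| = 35 finds no solutions either.
No (x, y) in the scanned range satisfies the equation.

No integer solutions with |y| ≤ 35.


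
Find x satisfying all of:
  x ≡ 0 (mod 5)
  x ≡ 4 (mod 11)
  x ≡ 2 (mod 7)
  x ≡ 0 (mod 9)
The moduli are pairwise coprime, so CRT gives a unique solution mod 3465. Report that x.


Product of moduli M = 5 · 11 · 7 · 9 = 3465.
Merge one congruence at a time:
  Start: x ≡ 0 (mod 5).
  Combine with x ≡ 4 (mod 11); new modulus lcm = 55.
    Write x = 0 + 5·t and substitute into x ≡ 4 (mod 11): 5·t ≡ 4 − 0 = 4 (mod 11).
    The inverse of 5 mod 11 is 9 (since 5·9 = 45 = 4·11 + 1), so t ≡ 9·4 = 36 ≡ 3 (mod 11).
    Then x = 0 + 5·3 = 15, valid modulo lcm(5, 11) = 55: x ≡ 15 (mod 55).
  Combine with x ≡ 2 (mod 7); new modulus lcm = 385.
    Write x = 15 + 55·t and substitute into x ≡ 2 (mod 7): 55·t ≡ 2 − 15 = -13 (mod 7).
    Reduce coefficients mod 7: 6·t ≡ 1 (mod 7).
    The inverse of 6 mod 7 is 6 (since 6·6 = 36 = 5·7 + 1), so t ≡ 6·1 = 6 ≡ 6 (mod 7).
    Then x = 15 + 55·6 = 345, valid modulo lcm(55, 7) = 385: x ≡ 345 (mod 385).
  Combine with x ≡ 0 (mod 9); new modulus lcm = 3465.
    Write x = 345 + 385·t and substitute into x ≡ 0 (mod 9): 385·t ≡ 0 − 345 = -345 (mod 9).
    Reduce coefficients mod 9: 7·t ≡ 6 (mod 9).
    The inverse of 7 mod 9 is 4 (since 7·4 = 28 = 3·9 + 1), so t ≡ 4·6 = 24 ≡ 6 (mod 9).
    Then x = 345 + 385·6 = 2655, valid modulo lcm(385, 9) = 3465: x ≡ 2655 (mod 3465).
Verify against each original: 2655 mod 5 = 0, 2655 mod 11 = 4, 2655 mod 7 = 2, 2655 mod 9 = 0.

x ≡ 2655 (mod 3465).


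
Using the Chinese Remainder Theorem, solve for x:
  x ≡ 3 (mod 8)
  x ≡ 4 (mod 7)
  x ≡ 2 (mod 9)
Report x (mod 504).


Moduli 8, 7, 9 are pairwise coprime; by CRT there is a unique solution modulo M = 8 · 7 · 9 = 504.
Solve pairwise, accumulating the modulus:
  Start with x ≡ 3 (mod 8).
  Combine with x ≡ 4 (mod 7): since gcd(8, 7) = 1, we get a unique residue mod 56.
    Write x = 3 + 8·t and substitute into x ≡ 4 (mod 7): 8·t ≡ 4 − 3 = 1 (mod 7).
    Reduce coefficients mod 7: 1·t ≡ 1 (mod 7).
    So t ≡ 1 (mod 7).
    Then x = 3 + 8·1 = 11, valid modulo lcm(8, 7) = 56: x ≡ 11 (mod 56).
  Combine with x ≡ 2 (mod 9): since gcd(56, 9) = 1, we get a unique residue mod 504.
    Write x = 11 + 56·t and substitute into x ≡ 2 (mod 9): 56·t ≡ 2 − 11 = -9 (mod 9).
    Reduce coefficients mod 9: 2·t ≡ 0 (mod 9).
    The inverse of 2 mod 9 is 5 (since 2·5 = 10 = 1·9 + 1), so t ≡ 5·0 = 0 ≡ 0 (mod 9).
    Then x = 11 + 56·0 = 11, valid modulo lcm(56, 9) = 504: x ≡ 11 (mod 504).
Verify: 11 mod 8 = 3 ✓, 11 mod 7 = 4 ✓, 11 mod 9 = 2 ✓.

x ≡ 11 (mod 504).


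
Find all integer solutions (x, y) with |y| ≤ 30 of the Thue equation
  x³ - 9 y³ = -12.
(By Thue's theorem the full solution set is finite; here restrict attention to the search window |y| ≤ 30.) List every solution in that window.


The equation is x³ - 9y³ = -12. For fixed y, x³ = 9·y³ − 12, so a solution requires the RHS to be a perfect cube.
Strategy: iterate y from -30 to 30, compute RHS = 9·y³ − 12, and check whether it is a (positive or negative) perfect cube.
Check small values of y:
  y = 0: RHS = -12 is not a perfect cube.
  y = 1: RHS = -3 is not a perfect cube.
  y = -1: RHS = -21 is not a perfect cube.
  y = 2: RHS = 60 is not a perfect cube.
  y = -2: RHS = -84 is not a perfect cube.
  y = 3: RHS = 231 is not a perfect cube.
  y = -3: RHS = -255 is not a perfect cube.
Continuing the search up to |y| = 30 finds no solutions either.
No (x, y) in the scanned range satisfies the equation.

No integer solutions with |y| ≤ 30.


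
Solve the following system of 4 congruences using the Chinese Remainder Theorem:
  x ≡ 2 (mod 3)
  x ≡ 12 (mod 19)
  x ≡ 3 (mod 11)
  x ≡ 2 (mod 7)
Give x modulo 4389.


Product of moduli M = 3 · 19 · 11 · 7 = 4389.
Merge one congruence at a time:
  Start: x ≡ 2 (mod 3).
  Combine with x ≡ 12 (mod 19); new modulus lcm = 57.
    Write x = 2 + 3·t and substitute into x ≡ 12 (mod 19): 3·t ≡ 12 − 2 = 10 (mod 19).
    The inverse of 3 mod 19 is 13 (since 3·13 = 39 = 2·19 + 1), so t ≡ 13·10 = 130 ≡ 16 (mod 19).
    Then x = 2 + 3·16 = 50, valid modulo lcm(3, 19) = 57: x ≡ 50 (mod 57).
  Combine with x ≡ 3 (mod 11); new modulus lcm = 627.
    Write x = 50 + 57·t and substitute into x ≡ 3 (mod 11): 57·t ≡ 3 − 50 = -47 (mod 11).
    Reduce coefficients mod 11: 2·t ≡ 8 (mod 11).
    The inverse of 2 mod 11 is 6 (since 2·6 = 12 = 1·11 + 1), so t ≡ 6·8 = 48 ≡ 4 (mod 11).
    Then x = 50 + 57·4 = 278, valid modulo lcm(57, 11) = 627: x ≡ 278 (mod 627).
  Combine with x ≡ 2 (mod 7); new modulus lcm = 4389.
    Write x = 278 + 627·t and substitute into x ≡ 2 (mod 7): 627·t ≡ 2 − 278 = -276 (mod 7).
    Reduce coefficients mod 7: 4·t ≡ 4 (mod 7).
    The inverse of 4 mod 7 is 2 (since 4·2 = 8 = 1·7 + 1), so t ≡ 2·4 = 8 ≡ 1 (mod 7).
    Then x = 278 + 627·1 = 905, valid modulo lcm(627, 7) = 4389: x ≡ 905 (mod 4389).
Verify against each original: 905 mod 3 = 2, 905 mod 19 = 12, 905 mod 11 = 3, 905 mod 7 = 2.

x ≡ 905 (mod 4389).


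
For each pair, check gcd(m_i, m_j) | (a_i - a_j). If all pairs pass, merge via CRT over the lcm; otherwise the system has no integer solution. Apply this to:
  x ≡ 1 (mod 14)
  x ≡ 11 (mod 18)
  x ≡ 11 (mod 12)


Moduli 14, 18, 12 are not pairwise coprime, so CRT works modulo lcm(m_i) when all pairwise compatibility conditions hold.
Pairwise compatibility: gcd(m_i, m_j) must divide a_i - a_j for every pair.
Merge one congruence at a time:
  Start: x ≡ 1 (mod 14).
  Combine with x ≡ 11 (mod 18): gcd(14, 18) = 2; 11 - 1 = 10, which IS divisible by 2, so compatible.
    Write x = 1 + 14·t and substitute into x ≡ 11 (mod 18): 14·t ≡ 11 − 1 = 10 (mod 18).
    Divide the congruence (and modulus) by g = 2: 7·t ≡ 5 (mod 9).
    The inverse of 7 mod 9 is 4 (since 7·4 = 28 = 3·9 + 1), so t ≡ 4·5 = 20 ≡ 2 (mod 9).
    Then x = 1 + 14·2 = 29, valid modulo lcm(14, 18) = 126: x ≡ 29 (mod 126).
  Combine with x ≡ 11 (mod 12): gcd(126, 12) = 6; 11 - 29 = -18, which IS divisible by 6, so compatible.
    Write x = 29 + 126·t and substitute into x ≡ 11 (mod 12): 126·t ≡ 11 − 29 = -18 (mod 12).
    Divide the congruence (and modulus) by g = 6: 21·t ≡ -3 (mod 2).
    Reduce coefficients mod 2: 1·t ≡ 1 (mod 2).
    So t ≡ 1 (mod 2).
    Then x = 29 + 126·1 = 155, valid modulo lcm(126, 12) = 252: x ≡ 155 (mod 252).
Verify: 155 mod 14 = 1, 155 mod 18 = 11, 155 mod 12 = 11.

x ≡ 155 (mod 252).


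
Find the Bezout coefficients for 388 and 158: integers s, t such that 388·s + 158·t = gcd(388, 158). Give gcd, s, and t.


Euclidean algorithm on (388, 158) — divide until remainder is 0:
  388 = 2 · 158 + 72
  158 = 2 · 72 + 14
  72 = 5 · 14 + 2
  14 = 7 · 2 + 0
gcd(388, 158) = 2.
Track Bezout coefficients alongside the remainders: start with r₀ = 388 = a·1 + b·0 (s = 1, t = 0) and r₁ = 158 = a·0 + b·1 (s = 0, t = 1); each new remainder r_{k+1} = r_{k-1} − q_k·r_k inherits s_{k+1} = s_{k-1} − q_k·s_k, t_{k+1} = t_{k-1} − q_k·t_k, so r_k = a·s_k + b·t_k at every step:
  q = 2: r = 72, s = 1 − 2·0 = 1, t = 0 − 2·1 = -2  (check: 388·1 + 158·(-2) = 72)
  q = 2: r = 14, s = 0 − 2·1 = -2, t = 1 − 2·(-2) = 5  (check: 388·(-2) + 158·5 = 14)
  q = 5: r = 2, s = 1 − 5·(-2) = 11, t = -2 − 5·5 = -27  (check: 388·11 + 158·(-27) = 2)
The row with r = 2 (the gcd) gives the Bezout coefficients s = 11, t = -27.
Result: 388 · (11) + 158 · (-27) = 2.

gcd(388, 158) = 2; s = 11, t = -27 (check: 388·11 + 158·(-27) = 2).


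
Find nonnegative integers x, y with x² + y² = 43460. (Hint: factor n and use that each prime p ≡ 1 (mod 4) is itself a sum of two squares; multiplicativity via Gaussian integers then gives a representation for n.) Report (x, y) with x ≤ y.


Step 1: Factor n = 43460 = 2^2 · 5 · 41 · 53.
Step 2: Check the mod-4 condition on each prime factor: 2 = 2 (special); 5 ≡ 1 (mod 4), exponent 1; 41 ≡ 1 (mod 4), exponent 1; 53 ≡ 1 (mod 4), exponent 1.
All primes ≡ 3 (mod 4) appear to even exponent (or don't appear), so by the two-squares theorem n IS expressible as a sum of two squares.
Step 3: Build a representation. Group n = k² · m with k = 2 and m = 5 · 41 · 53 = 10865 (a product of primes ≡ 1 (mod 4)); a representation of m scales to one of n via (k·x)² + (k·y)² = k²(x² + y²). Each prime p ≡ 1 (mod 4) is itself a sum of two squares; find a² by testing p − a² for a perfect square:
  5: 5 − 1² = 4 = 2² ⇒ 5 = 1² + 2².
  41: 41 − 1² = 40, 41 − 2² = 37, 41 − 3² = 32, 41 − 4² = 25 = 5² ⇒ 41 = 4² + 5².
  53: 53 − 1² = 52, 53 − 2² = 49 = 7² ⇒ 53 = 2² + 7².
  Combine using the Brahmagupta–Fibonacci identity (a² + b²)(c² + d²) = (ac − bd)² + (ad + bc)² = (ac + bd)² + (ad − bc)²:
  5 · 41 = 205: from (1² + 2²)(4² + 5²), take (1·4 − 2·5, 1·5 + 2·4) = (4 − 10, 5 + 8) = (-6, 13); dropping signs (only squares matter) gives (6, 13); check 6² + 13² = 36 + 169 = 205 ✓.
  205 · 53 = 10865: from (6² + 13²)(2² + 7²), take (6·2 − 13·7, 6·7 + 13·2) = (12 − 91, 42 + 26) = (-79, 68); dropping signs (only squares matter) gives (79, 68); check 79² + 68² = 6241 + 4624 = 10865 ✓.
  Scale by k = 2: (2·79, 2·68) = (158, 136).
Step 4: Order so x ≤ y and verify: 136² + 158² = 18496 + 24964 = 43460 = n. ✓

n = 43460 = 136² + 158² (one valid representation with x ≤ y).


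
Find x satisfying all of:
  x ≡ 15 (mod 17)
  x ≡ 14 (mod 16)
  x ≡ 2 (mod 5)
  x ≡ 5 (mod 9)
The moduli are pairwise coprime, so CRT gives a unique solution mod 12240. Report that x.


Product of moduli M = 17 · 16 · 5 · 9 = 12240.
Merge one congruence at a time:
  Start: x ≡ 15 (mod 17).
  Combine with x ≡ 14 (mod 16); new modulus lcm = 272.
    Write x = 15 + 17·t and substitute into x ≡ 14 (mod 16): 17·t ≡ 14 − 15 = -1 (mod 16).
    Reduce coefficients mod 16: 1·t ≡ 15 (mod 16).
    So t ≡ 15 (mod 16).
    Then x = 15 + 17·15 = 270, valid modulo lcm(17, 16) = 272: x ≡ 270 (mod 272).
  Combine with x ≡ 2 (mod 5); new modulus lcm = 1360.
    Write x = 270 + 272·t and substitute into x ≡ 2 (mod 5): 272·t ≡ 2 − 270 = -268 (mod 5).
    Reduce coefficients mod 5: 2·t ≡ 2 (mod 5).
    The inverse of 2 mod 5 is 3 (since 2·3 = 6 = 1·5 + 1), so t ≡ 3·2 = 6 ≡ 1 (mod 5).
    Then x = 270 + 272·1 = 542, valid modulo lcm(272, 5) = 1360: x ≡ 542 (mod 1360).
  Combine with x ≡ 5 (mod 9); new modulus lcm = 12240.
    Write x = 542 + 1360·t and substitute into x ≡ 5 (mod 9): 1360·t ≡ 5 − 542 = -537 (mod 9).
    Reduce coefficients mod 9: 1·t ≡ 3 (mod 9).
    So t ≡ 3 (mod 9).
    Then x = 542 + 1360·3 = 4622, valid modulo lcm(1360, 9) = 12240: x ≡ 4622 (mod 12240).
Verify against each original: 4622 mod 17 = 15, 4622 mod 16 = 14, 4622 mod 5 = 2, 4622 mod 9 = 5.

x ≡ 4622 (mod 12240).


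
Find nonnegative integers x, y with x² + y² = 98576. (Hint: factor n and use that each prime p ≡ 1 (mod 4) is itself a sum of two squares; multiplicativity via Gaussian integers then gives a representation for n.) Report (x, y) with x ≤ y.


Step 1: Factor n = 98576 = 2^4 · 61 · 101.
Step 2: Check the mod-4 condition on each prime factor: 2 = 2 (special); 61 ≡ 1 (mod 4), exponent 1; 101 ≡ 1 (mod 4), exponent 1.
All primes ≡ 3 (mod 4) appear to even exponent (or don't appear), so by the two-squares theorem n IS expressible as a sum of two squares.
Step 3: Build a representation. Group n = k² · m with k = 4 and m = 61 · 101 = 6161 (a product of primes ≡ 1 (mod 4)); a representation of m scales to one of n via (k·x)² + (k·y)² = k²(x² + y²). Each prime p ≡ 1 (mod 4) is itself a sum of two squares; find a² by testing p − a² for a perfect square:
  61: 61 − 1² = 60, 61 − 2² = 57, 61 − 3² = 52, 61 − 4² = 45, 61 − 5² = 36 = 6² ⇒ 61 = 5² + 6².
  101: 101 − 1² = 100 = 10² ⇒ 101 = 1² + 10².
  Combine using the Brahmagupta–Fibonacci identity (a² + b²)(c² + d²) = (ac − bd)² + (ad + bc)² = (ac + bd)² + (ad − bc)²:
  61 · 101 = 6161: from (5² + 6²)(1² + 10²), take (5·1 − 6·10, 5·10 + 6·1) = (5 − 60, 50 + 6) = (-55, 56); dropping signs (only squares matter) gives (55, 56); check 55² + 56² = 3025 + 3136 = 6161 ✓.
  Scale by k = 4: (4·55, 4·56) = (220, 224).
Step 4: Order so x ≤ y and verify: 220² + 224² = 48400 + 50176 = 98576 = n. ✓

n = 98576 = 220² + 224² (one valid representation with x ≤ y).


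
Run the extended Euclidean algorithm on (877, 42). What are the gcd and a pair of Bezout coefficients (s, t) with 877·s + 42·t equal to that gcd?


Euclidean algorithm on (877, 42) — divide until remainder is 0:
  877 = 20 · 42 + 37
  42 = 1 · 37 + 5
  37 = 7 · 5 + 2
  5 = 2 · 2 + 1
  2 = 2 · 1 + 0
gcd(877, 42) = 1.
Track Bezout coefficients alongside the remainders: start with r₀ = 877 = a·1 + b·0 (s = 1, t = 0) and r₁ = 42 = a·0 + b·1 (s = 0, t = 1); each new remainder r_{k+1} = r_{k-1} − q_k·r_k inherits s_{k+1} = s_{k-1} − q_k·s_k, t_{k+1} = t_{k-1} − q_k·t_k, so r_k = a·s_k + b·t_k at every step:
  q = 20: r = 37, s = 1 − 20·0 = 1, t = 0 − 20·1 = -20  (check: 877·1 + 42·(-20) = 37)
  q = 1: r = 5, s = 0 − 1·1 = -1, t = 1 − 1·(-20) = 21  (check: 877·(-1) + 42·21 = 5)
  q = 7: r = 2, s = 1 − 7·(-1) = 8, t = -20 − 7·21 = -167  (check: 877·8 + 42·(-167) = 2)
  q = 2: r = 1, s = -1 − 2·8 = -17, t = 21 − 2·(-167) = 355  (check: 877·(-17) + 42·355 = 1)
The row with r = 1 (the gcd) gives the Bezout coefficients s = -17, t = 355.
Result: 877 · (-17) + 42 · (355) = 1.

gcd(877, 42) = 1; s = -17, t = 355 (check: 877·(-17) + 42·355 = 1).


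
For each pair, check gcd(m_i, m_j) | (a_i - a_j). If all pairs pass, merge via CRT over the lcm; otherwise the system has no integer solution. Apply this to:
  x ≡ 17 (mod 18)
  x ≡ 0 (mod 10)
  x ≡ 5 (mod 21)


Moduli 18, 10, 21 are not pairwise coprime, so CRT works modulo lcm(m_i) when all pairwise compatibility conditions hold.
Pairwise compatibility: gcd(m_i, m_j) must divide a_i - a_j for every pair.
Merge one congruence at a time:
  Start: x ≡ 17 (mod 18).
  Combine with x ≡ 0 (mod 10): gcd(18, 10) = 2, and 0 - 17 = -17 is NOT divisible by 2.
    ⇒ system is inconsistent (no integer solution).

No solution (the system is inconsistent).


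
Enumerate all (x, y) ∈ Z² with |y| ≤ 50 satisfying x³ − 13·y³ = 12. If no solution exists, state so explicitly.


The equation is x³ - 13y³ = 12. For fixed y, x³ = 13·y³ + 12, so a solution requires the RHS to be a perfect cube.
Strategy: iterate y from -50 to 50, compute RHS = 13·y³ + 12, and check whether it is a (positive or negative) perfect cube.
Check small values of y:
  y = 0: RHS = 12 is not a perfect cube.
  y = 1: RHS = 25 is not a perfect cube.
  y = -1: RHS = -1 = (-1)³ ⇒ x = -1 works.
  y = 2: RHS = 116 is not a perfect cube.
  y = -2: RHS = -92 is not a perfect cube.
  y = 3: RHS = 363 is not a perfect cube.
  y = -3: RHS = -339 is not a perfect cube.
Continuing the search up to |y| = 50 finds no further solutions beyond those listed.
Collected solutions: (-1, -1).

Solutions (with |y| ≤ 50): (-1, -1).


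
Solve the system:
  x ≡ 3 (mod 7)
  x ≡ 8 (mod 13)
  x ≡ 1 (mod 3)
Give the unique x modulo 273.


Moduli 7, 13, 3 are pairwise coprime; by CRT there is a unique solution modulo M = 7 · 13 · 3 = 273.
Solve pairwise, accumulating the modulus:
  Start with x ≡ 3 (mod 7).
  Combine with x ≡ 8 (mod 13): since gcd(7, 13) = 1, we get a unique residue mod 91.
    Write x = 3 + 7·t and substitute into x ≡ 8 (mod 13): 7·t ≡ 8 − 3 = 5 (mod 13).
    The inverse of 7 mod 13 is 2 (since 7·2 = 14 = 1·13 + 1), so t ≡ 2·5 = 10 ≡ 10 (mod 13).
    Then x = 3 + 7·10 = 73, valid modulo lcm(7, 13) = 91: x ≡ 73 (mod 91).
  Combine with x ≡ 1 (mod 3): since gcd(91, 3) = 1, we get a unique residue mod 273.
    Write x = 73 + 91·t and substitute into x ≡ 1 (mod 3): 91·t ≡ 1 − 73 = -72 (mod 3).
    Reduce coefficients mod 3: 1·t ≡ 0 (mod 3).
    So t ≡ 0 (mod 3).
    Then x = 73 + 91·0 = 73, valid modulo lcm(91, 3) = 273: x ≡ 73 (mod 273).
Verify: 73 mod 7 = 3 ✓, 73 mod 13 = 8 ✓, 73 mod 3 = 1 ✓.

x ≡ 73 (mod 273).


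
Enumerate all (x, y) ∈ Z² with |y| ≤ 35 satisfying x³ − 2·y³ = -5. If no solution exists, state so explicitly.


The equation is x³ - 2y³ = -5. For fixed y, x³ = 2·y³ − 5, so a solution requires the RHS to be a perfect cube.
Strategy: iterate y from -35 to 35, compute RHS = 2·y³ − 5, and check whether it is a (positive or negative) perfect cube.
Check small values of y:
  y = 0: RHS = -5 is not a perfect cube.
  y = 1: RHS = -3 is not a perfect cube.
  y = -1: RHS = -7 is not a perfect cube.
  y = 2: RHS = 11 is not a perfect cube.
  y = -2: RHS = -21 is not a perfect cube.
  y = 3: RHS = 49 is not a perfect cube.
  y = -3: RHS = -59 is not a perfect cube.
Continuing the search up to |y| = 35 finds no solutions either.
No (x, y) in the scanned range satisfies the equation.

No integer solutions with |y| ≤ 35.


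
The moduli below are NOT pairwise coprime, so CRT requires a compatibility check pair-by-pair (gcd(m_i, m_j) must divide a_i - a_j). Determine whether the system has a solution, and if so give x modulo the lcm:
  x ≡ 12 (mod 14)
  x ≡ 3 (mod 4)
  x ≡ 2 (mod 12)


Moduli 14, 4, 12 are not pairwise coprime, so CRT works modulo lcm(m_i) when all pairwise compatibility conditions hold.
Pairwise compatibility: gcd(m_i, m_j) must divide a_i - a_j for every pair.
Merge one congruence at a time:
  Start: x ≡ 12 (mod 14).
  Combine with x ≡ 3 (mod 4): gcd(14, 4) = 2, and 3 - 12 = -9 is NOT divisible by 2.
    ⇒ system is inconsistent (no integer solution).

No solution (the system is inconsistent).


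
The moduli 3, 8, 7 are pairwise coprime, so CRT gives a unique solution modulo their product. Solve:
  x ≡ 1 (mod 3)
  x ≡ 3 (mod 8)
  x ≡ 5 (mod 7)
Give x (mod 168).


Moduli 3, 8, 7 are pairwise coprime; by CRT there is a unique solution modulo M = 3 · 8 · 7 = 168.
Solve pairwise, accumulating the modulus:
  Start with x ≡ 1 (mod 3).
  Combine with x ≡ 3 (mod 8): since gcd(3, 8) = 1, we get a unique residue mod 24.
    Write x = 1 + 3·t and substitute into x ≡ 3 (mod 8): 3·t ≡ 3 − 1 = 2 (mod 8).
    The inverse of 3 mod 8 is 3 (since 3·3 = 9 = 1·8 + 1), so t ≡ 3·2 = 6 ≡ 6 (mod 8).
    Then x = 1 + 3·6 = 19, valid modulo lcm(3, 8) = 24: x ≡ 19 (mod 24).
  Combine with x ≡ 5 (mod 7): since gcd(24, 7) = 1, we get a unique residue mod 168.
    Write x = 19 + 24·t and substitute into x ≡ 5 (mod 7): 24·t ≡ 5 − 19 = -14 (mod 7).
    Reduce coefficients mod 7: 3·t ≡ 0 (mod 7).
    The inverse of 3 mod 7 is 5 (since 3·5 = 15 = 2·7 + 1), so t ≡ 5·0 = 0 ≡ 0 (mod 7).
    Then x = 19 + 24·0 = 19, valid modulo lcm(24, 7) = 168: x ≡ 19 (mod 168).
Verify: 19 mod 3 = 1 ✓, 19 mod 8 = 3 ✓, 19 mod 7 = 5 ✓.

x ≡ 19 (mod 168).


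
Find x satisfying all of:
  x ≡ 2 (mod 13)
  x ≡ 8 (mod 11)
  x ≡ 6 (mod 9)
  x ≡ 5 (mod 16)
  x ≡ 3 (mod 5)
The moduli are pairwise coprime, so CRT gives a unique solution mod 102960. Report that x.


Product of moduli M = 13 · 11 · 9 · 16 · 5 = 102960.
Merge one congruence at a time:
  Start: x ≡ 2 (mod 13).
  Combine with x ≡ 8 (mod 11); new modulus lcm = 143.
    Write x = 2 + 13·t and substitute into x ≡ 8 (mod 11): 13·t ≡ 8 − 2 = 6 (mod 11).
    Reduce coefficients mod 11: 2·t ≡ 6 (mod 11).
    The inverse of 2 mod 11 is 6 (since 2·6 = 12 = 1·11 + 1), so t ≡ 6·6 = 36 ≡ 3 (mod 11).
    Then x = 2 + 13·3 = 41, valid modulo lcm(13, 11) = 143: x ≡ 41 (mod 143).
  Combine with x ≡ 6 (mod 9); new modulus lcm = 1287.
    Write x = 41 + 143·t and substitute into x ≡ 6 (mod 9): 143·t ≡ 6 − 41 = -35 (mod 9).
    Reduce coefficients mod 9: 8·t ≡ 1 (mod 9).
    The inverse of 8 mod 9 is 8 (since 8·8 = 64 = 7·9 + 1), so t ≡ 8·1 = 8 ≡ 8 (mod 9).
    Then x = 41 + 143·8 = 1185, valid modulo lcm(143, 9) = 1287: x ≡ 1185 (mod 1287).
  Combine with x ≡ 5 (mod 16); new modulus lcm = 20592.
    Write x = 1185 + 1287·t and substitute into x ≡ 5 (mod 16): 1287·t ≡ 5 − 1185 = -1180 (mod 16).
    Reduce coefficients mod 16: 7·t ≡ 4 (mod 16).
    The inverse of 7 mod 16 is 7 (since 7·7 = 49 = 3·16 + 1), so t ≡ 7·4 = 28 ≡ 12 (mod 16).
    Then x = 1185 + 1287·12 = 16629, valid modulo lcm(1287, 16) = 20592: x ≡ 16629 (mod 20592).
  Combine with x ≡ 3 (mod 5); new modulus lcm = 102960.
    Write x = 16629 + 20592·t and substitute into x ≡ 3 (mod 5): 20592·t ≡ 3 − 16629 = -16626 (mod 5).
    Reduce coefficients mod 5: 2·t ≡ 4 (mod 5).
    The inverse of 2 mod 5 is 3 (since 2·3 = 6 = 1·5 + 1), so t ≡ 3·4 = 12 ≡ 2 (mod 5).
    Then x = 16629 + 20592·2 = 57813, valid modulo lcm(20592, 5) = 102960: x ≡ 57813 (mod 102960).
Verify against each original: 57813 mod 13 = 2, 57813 mod 11 = 8, 57813 mod 9 = 6, 57813 mod 16 = 5, 57813 mod 5 = 3.

x ≡ 57813 (mod 102960).


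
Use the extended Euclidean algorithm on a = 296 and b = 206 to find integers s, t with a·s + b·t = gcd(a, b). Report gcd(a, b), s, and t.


Euclidean algorithm on (296, 206) — divide until remainder is 0:
  296 = 1 · 206 + 90
  206 = 2 · 90 + 26
  90 = 3 · 26 + 12
  26 = 2 · 12 + 2
  12 = 6 · 2 + 0
gcd(296, 206) = 2.
Track Bezout coefficients alongside the remainders: start with r₀ = 296 = a·1 + b·0 (s = 1, t = 0) and r₁ = 206 = a·0 + b·1 (s = 0, t = 1); each new remainder r_{k+1} = r_{k-1} − q_k·r_k inherits s_{k+1} = s_{k-1} − q_k·s_k, t_{k+1} = t_{k-1} − q_k·t_k, so r_k = a·s_k + b·t_k at every step:
  q = 1: r = 90, s = 1 − 1·0 = 1, t = 0 − 1·1 = -1  (check: 296·1 + 206·(-1) = 90)
  q = 2: r = 26, s = 0 − 2·1 = -2, t = 1 − 2·(-1) = 3  (check: 296·(-2) + 206·3 = 26)
  q = 3: r = 12, s = 1 − 3·(-2) = 7, t = -1 − 3·3 = -10  (check: 296·7 + 206·(-10) = 12)
  q = 2: r = 2, s = -2 − 2·7 = -16, t = 3 − 2·(-10) = 23  (check: 296·(-16) + 206·23 = 2)
The row with r = 2 (the gcd) gives the Bezout coefficients s = -16, t = 23.
Result: 296 · (-16) + 206 · (23) = 2.

gcd(296, 206) = 2; s = -16, t = 23 (check: 296·(-16) + 206·23 = 2).


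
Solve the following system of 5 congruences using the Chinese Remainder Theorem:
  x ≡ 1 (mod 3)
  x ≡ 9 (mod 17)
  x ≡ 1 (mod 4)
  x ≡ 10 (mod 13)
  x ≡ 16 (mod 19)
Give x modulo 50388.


Product of moduli M = 3 · 17 · 4 · 13 · 19 = 50388.
Merge one congruence at a time:
  Start: x ≡ 1 (mod 3).
  Combine with x ≡ 9 (mod 17); new modulus lcm = 51.
    Write x = 1 + 3·t and substitute into x ≡ 9 (mod 17): 3·t ≡ 9 − 1 = 8 (mod 17).
    The inverse of 3 mod 17 is 6 (since 3·6 = 18 = 1·17 + 1), so t ≡ 6·8 = 48 ≡ 14 (mod 17).
    Then x = 1 + 3·14 = 43, valid modulo lcm(3, 17) = 51: x ≡ 43 (mod 51).
  Combine with x ≡ 1 (mod 4); new modulus lcm = 204.
    Write x = 43 + 51·t and substitute into x ≡ 1 (mod 4): 51·t ≡ 1 − 43 = -42 (mod 4).
    Reduce coefficients mod 4: 3·t ≡ 2 (mod 4).
    The inverse of 3 mod 4 is 3 (since 3·3 = 9 = 2·4 + 1), so t ≡ 3·2 = 6 ≡ 2 (mod 4).
    Then x = 43 + 51·2 = 145, valid modulo lcm(51, 4) = 204: x ≡ 145 (mod 204).
  Combine with x ≡ 10 (mod 13); new modulus lcm = 2652.
    Write x = 145 + 204·t and substitute into x ≡ 10 (mod 13): 204·t ≡ 10 − 145 = -135 (mod 13).
    Reduce coefficients mod 13: 9·t ≡ 8 (mod 13).
    The inverse of 9 mod 13 is 3 (since 9·3 = 27 = 2·13 + 1), so t ≡ 3·8 = 24 ≡ 11 (mod 13).
    Then x = 145 + 204·11 = 2389, valid modulo lcm(204, 13) = 2652: x ≡ 2389 (mod 2652).
  Combine with x ≡ 16 (mod 19); new modulus lcm = 50388.
    Write x = 2389 + 2652·t and substitute into x ≡ 16 (mod 19): 2652·t ≡ 16 − 2389 = -2373 (mod 19).
    Reduce coefficients mod 19: 11·t ≡ 2 (mod 19).
    The inverse of 11 mod 19 is 7 (since 11·7 = 77 = 4·19 + 1), so t ≡ 7·2 = 14 ≡ 14 (mod 19).
    Then x = 2389 + 2652·14 = 39517, valid modulo lcm(2652, 19) = 50388: x ≡ 39517 (mod 50388).
Verify against each original: 39517 mod 3 = 1, 39517 mod 17 = 9, 39517 mod 4 = 1, 39517 mod 13 = 10, 39517 mod 19 = 16.

x ≡ 39517 (mod 50388).


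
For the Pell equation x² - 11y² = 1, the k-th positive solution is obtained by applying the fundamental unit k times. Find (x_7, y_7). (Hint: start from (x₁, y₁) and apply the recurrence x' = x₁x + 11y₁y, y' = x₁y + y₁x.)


Step 1: Find the fundamental solution (x₁, y₁) of x² - 11y² = 1.
  Expand √11 as a continued fraction. a₀ = ⌊√11⌋ = 3; iterate m_{k+1} = d_k·a_k − m_k, d_{k+1} = (11 − m_{k+1}²)/d_k, a_{k+1} = ⌊(a₀ + m_{k+1})/d_{k+1}⌋ (starting m₀ = 0, d₀ = 1), with convergents p_k = a_k·p_{k-1} + p_{k-2}, q_k = a_k·q_{k-1} + q_{k-2} (p₋₁ = 1, q₋₁ = 0):
  k = 0: a₀ = 3; p₀/q₀ = 3/1; p₀² − 11·q₀² = 9 − 11 = -2.
  k = 1: m = 3, d = 2, a = ⌊(3 + 3)/2⌋ = 3; p/q = (3·3 + 1)/(3·1 + 0) = 10/3; p² − 11·q² = 100 − 99 = 1.
  The first convergent with p² − 11·q² = 1 gives the fundamental solution (x₁, y₁) = (10, 3).
Step 2: Apply the recurrence (x_{n+1}, y_{n+1}) = (x₁x_n + 11y₁y_n, x₁y_n + y₁x_n) repeatedly.
  From (x_1, y_1) = (10, 3): x_2 = 10·10 + 11·3·3 = 199; y_2 = 10·3 + 3·10 = 60.
  From (x_2, y_2) = (199, 60): x_3 = 10·199 + 11·3·60 = 3970; y_3 = 10·60 + 3·199 = 1197.
  From (x_3, y_3) = (3970, 1197): x_4 = 10·3970 + 11·3·1197 = 79201; y_4 = 10·1197 + 3·3970 = 23880.
  From (x_4, y_4) = (79201, 23880): x_5 = 10·79201 + 11·3·23880 = 1580050; y_5 = 10·23880 + 3·79201 = 476403.
  From (x_5, y_5) = (1580050, 476403): x_6 = 10·1580050 + 11·3·476403 = 31521799; y_6 = 10·476403 + 3·1580050 = 9504180.
  From (x_6, y_6) = (31521799, 9504180): x_7 = 10·31521799 + 11·3·9504180 = 628855930; y_7 = 10·9504180 + 3·31521799 = 189607197.
Step 3: Verify x_7² - 11·y_7² = 395459780696164900 - 395459780696164899 = 1 (should be 1). ✓

(x_1, y_1) = (10, 3); (x_7, y_7) = (628855930, 189607197).


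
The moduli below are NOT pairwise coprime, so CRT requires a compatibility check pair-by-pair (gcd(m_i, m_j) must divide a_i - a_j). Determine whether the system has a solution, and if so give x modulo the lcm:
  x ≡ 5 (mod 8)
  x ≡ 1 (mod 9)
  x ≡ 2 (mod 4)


Moduli 8, 9, 4 are not pairwise coprime, so CRT works modulo lcm(m_i) when all pairwise compatibility conditions hold.
Pairwise compatibility: gcd(m_i, m_j) must divide a_i - a_j for every pair.
Merge one congruence at a time:
  Start: x ≡ 5 (mod 8).
  Combine with x ≡ 1 (mod 9): gcd(8, 9) = 1; 1 - 5 = -4, which IS divisible by 1, so compatible.
    Write x = 5 + 8·t and substitute into x ≡ 1 (mod 9): 8·t ≡ 1 − 5 = -4 (mod 9).
    Reduce coefficients mod 9: 8·t ≡ 5 (mod 9).
    The inverse of 8 mod 9 is 8 (since 8·8 = 64 = 7·9 + 1), so t ≡ 8·5 = 40 ≡ 4 (mod 9).
    Then x = 5 + 8·4 = 37, valid modulo lcm(8, 9) = 72: x ≡ 37 (mod 72).
  Combine with x ≡ 2 (mod 4): gcd(72, 4) = 4, and 2 - 37 = -35 is NOT divisible by 4.
    ⇒ system is inconsistent (no integer solution).

No solution (the system is inconsistent).


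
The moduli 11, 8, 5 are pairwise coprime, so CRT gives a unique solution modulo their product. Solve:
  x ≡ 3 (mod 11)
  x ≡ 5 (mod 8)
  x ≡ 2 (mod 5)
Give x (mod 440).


Moduli 11, 8, 5 are pairwise coprime; by CRT there is a unique solution modulo M = 11 · 8 · 5 = 440.
Solve pairwise, accumulating the modulus:
  Start with x ≡ 3 (mod 11).
  Combine with x ≡ 5 (mod 8): since gcd(11, 8) = 1, we get a unique residue mod 88.
    Write x = 3 + 11·t and substitute into x ≡ 5 (mod 8): 11·t ≡ 5 − 3 = 2 (mod 8).
    Reduce coefficients mod 8: 3·t ≡ 2 (mod 8).
    The inverse of 3 mod 8 is 3 (since 3·3 = 9 = 1·8 + 1), so t ≡ 3·2 = 6 ≡ 6 (mod 8).
    Then x = 3 + 11·6 = 69, valid modulo lcm(11, 8) = 88: x ≡ 69 (mod 88).
  Combine with x ≡ 2 (mod 5): since gcd(88, 5) = 1, we get a unique residue mod 440.
    Write x = 69 + 88·t and substitute into x ≡ 2 (mod 5): 88·t ≡ 2 − 69 = -67 (mod 5).
    Reduce coefficients mod 5: 3·t ≡ 3 (mod 5).
    The inverse of 3 mod 5 is 2 (since 3·2 = 6 = 1·5 + 1), so t ≡ 2·3 = 6 ≡ 1 (mod 5).
    Then x = 69 + 88·1 = 157, valid modulo lcm(88, 5) = 440: x ≡ 157 (mod 440).
Verify: 157 mod 11 = 3 ✓, 157 mod 8 = 5 ✓, 157 mod 5 = 2 ✓.

x ≡ 157 (mod 440).


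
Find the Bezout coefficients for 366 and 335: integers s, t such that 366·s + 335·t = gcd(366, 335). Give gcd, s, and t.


Euclidean algorithm on (366, 335) — divide until remainder is 0:
  366 = 1 · 335 + 31
  335 = 10 · 31 + 25
  31 = 1 · 25 + 6
  25 = 4 · 6 + 1
  6 = 6 · 1 + 0
gcd(366, 335) = 1.
Track Bezout coefficients alongside the remainders: start with r₀ = 366 = a·1 + b·0 (s = 1, t = 0) and r₁ = 335 = a·0 + b·1 (s = 0, t = 1); each new remainder r_{k+1} = r_{k-1} − q_k·r_k inherits s_{k+1} = s_{k-1} − q_k·s_k, t_{k+1} = t_{k-1} − q_k·t_k, so r_k = a·s_k + b·t_k at every step:
  q = 1: r = 31, s = 1 − 1·0 = 1, t = 0 − 1·1 = -1  (check: 366·1 + 335·(-1) = 31)
  q = 10: r = 25, s = 0 − 10·1 = -10, t = 1 − 10·(-1) = 11  (check: 366·(-10) + 335·11 = 25)
  q = 1: r = 6, s = 1 − 1·(-10) = 11, t = -1 − 1·11 = -12  (check: 366·11 + 335·(-12) = 6)
  q = 4: r = 1, s = -10 − 4·11 = -54, t = 11 − 4·(-12) = 59  (check: 366·(-54) + 335·59 = 1)
The row with r = 1 (the gcd) gives the Bezout coefficients s = -54, t = 59.
Result: 366 · (-54) + 335 · (59) = 1.

gcd(366, 335) = 1; s = -54, t = 59 (check: 366·(-54) + 335·59 = 1).


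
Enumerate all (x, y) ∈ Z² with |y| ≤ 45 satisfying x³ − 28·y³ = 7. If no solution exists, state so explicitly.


The equation is x³ - 28y³ = 7. For fixed y, x³ = 28·y³ + 7, so a solution requires the RHS to be a perfect cube.
Strategy: iterate y from -45 to 45, compute RHS = 28·y³ + 7, and check whether it is a (positive or negative) perfect cube.
Check small values of y:
  y = 0: RHS = 7 is not a perfect cube.
  y = 1: RHS = 35 is not a perfect cube.
  y = -1: RHS = -21 is not a perfect cube.
  y = 2: RHS = 231 is not a perfect cube.
  y = -2: RHS = -217 is not a perfect cube.
  y = 3: RHS = 763 is not a perfect cube.
  y = -3: RHS = -749 is not a perfect cube.
Continuing the search up to |y| = 45 finds no solutions either.
No (x, y) in the scanned range satisfies the equation.

No integer solutions with |y| ≤ 45.
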